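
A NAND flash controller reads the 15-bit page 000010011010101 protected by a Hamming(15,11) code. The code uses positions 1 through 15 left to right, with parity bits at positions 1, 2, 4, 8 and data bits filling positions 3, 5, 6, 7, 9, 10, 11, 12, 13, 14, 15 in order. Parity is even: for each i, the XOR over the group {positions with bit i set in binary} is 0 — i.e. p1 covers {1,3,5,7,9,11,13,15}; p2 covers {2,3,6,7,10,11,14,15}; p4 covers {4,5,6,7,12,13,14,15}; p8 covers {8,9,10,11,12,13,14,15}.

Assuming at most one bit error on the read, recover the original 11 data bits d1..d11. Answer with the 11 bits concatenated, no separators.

01001010001

s1 (pos 1,3,5,7,9,11,13,15): 0⊕0⊕1⊕0⊕1⊕1⊕1⊕1 = 1
s2 (pos 2,3,6,7,10,11,14,15): 0⊕0⊕0⊕0⊕0⊕1⊕0⊕1 = 0
s4 (pos 4,5,6,7,12,13,14,15): 0⊕1⊕0⊕0⊕0⊕1⊕0⊕1 = 1
s8 (pos 8,9,10,11,12,13,14,15): 1⊕1⊕0⊕1⊕0⊕1⊕0⊕1 = 1
Syndrome s8…s1 = 1101 → error at position 13.
Flip position 13: 000010011010101 → 000010011010001
Read data bits from positions 3,5,6,7,9,10,11,12,13,14,15: 01001010001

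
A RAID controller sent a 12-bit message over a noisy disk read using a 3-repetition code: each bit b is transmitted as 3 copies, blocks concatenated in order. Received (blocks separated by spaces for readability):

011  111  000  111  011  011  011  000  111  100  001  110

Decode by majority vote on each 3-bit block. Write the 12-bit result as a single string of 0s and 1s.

110111101001

Block 1 (011): 2 ones → 1
Block 2 (111): 3 ones → 1
Block 3 (000): 0 ones → 0
Block 4 (111): 3 ones → 1
Block 5 (011): 2 ones → 1
Block 6 (011): 2 ones → 1
Block 7 (011): 2 ones → 1
Block 8 (000): 0 ones → 0
Block 9 (111): 3 ones → 1
Block 10 (100): 1 one → 0
Block 11 (001): 1 one → 0
Block 12 (110): 2 ones → 1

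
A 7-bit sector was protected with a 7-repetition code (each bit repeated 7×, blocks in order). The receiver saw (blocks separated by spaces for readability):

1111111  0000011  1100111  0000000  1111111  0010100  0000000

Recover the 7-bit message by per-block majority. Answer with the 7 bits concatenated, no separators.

Block 1 (1111111): 7 ones → 1
Block 2 (0000011): 2 ones → 0
Block 3 (1100111): 5 ones → 1
Block 4 (0000000): 0 ones → 0
Block 5 (1111111): 7 ones → 1
Block 6 (0010100): 2 ones → 0
Block 7 (0000000): 0 ones → 0

1010100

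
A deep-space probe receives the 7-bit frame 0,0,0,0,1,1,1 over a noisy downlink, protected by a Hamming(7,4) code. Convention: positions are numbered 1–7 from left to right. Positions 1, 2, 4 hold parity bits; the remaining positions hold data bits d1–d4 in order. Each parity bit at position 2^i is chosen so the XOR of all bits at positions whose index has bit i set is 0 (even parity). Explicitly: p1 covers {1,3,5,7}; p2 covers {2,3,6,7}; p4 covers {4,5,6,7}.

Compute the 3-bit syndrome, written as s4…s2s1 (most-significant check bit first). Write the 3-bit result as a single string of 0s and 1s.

s1 (pos 1,3,5,7): 0⊕0⊕1⊕1 = 0
s2 (pos 2,3,6,7): 0⊕0⊕1⊕1 = 0
s4 (pos 4,5,6,7): 0⊕1⊕1⊕1 = 1
Syndrome s4…s1 = 100 → error at position 4.

100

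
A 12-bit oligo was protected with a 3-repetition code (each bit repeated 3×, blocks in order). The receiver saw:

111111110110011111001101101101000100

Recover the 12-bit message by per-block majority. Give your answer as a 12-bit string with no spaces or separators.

Block 1 (111): 3 ones → 1
Block 2 (111): 3 ones → 1
Block 3 (110): 2 ones → 1
Block 4 (110): 2 ones → 1
Block 5 (011): 2 ones → 1
Block 6 (111): 3 ones → 1
Block 7 (001): 1 one → 0
Block 8 (101): 2 ones → 1
Block 9 (101): 2 ones → 1
Block 10 (101): 2 ones → 1
Block 11 (000): 0 ones → 0
Block 12 (100): 1 one → 0

111111011100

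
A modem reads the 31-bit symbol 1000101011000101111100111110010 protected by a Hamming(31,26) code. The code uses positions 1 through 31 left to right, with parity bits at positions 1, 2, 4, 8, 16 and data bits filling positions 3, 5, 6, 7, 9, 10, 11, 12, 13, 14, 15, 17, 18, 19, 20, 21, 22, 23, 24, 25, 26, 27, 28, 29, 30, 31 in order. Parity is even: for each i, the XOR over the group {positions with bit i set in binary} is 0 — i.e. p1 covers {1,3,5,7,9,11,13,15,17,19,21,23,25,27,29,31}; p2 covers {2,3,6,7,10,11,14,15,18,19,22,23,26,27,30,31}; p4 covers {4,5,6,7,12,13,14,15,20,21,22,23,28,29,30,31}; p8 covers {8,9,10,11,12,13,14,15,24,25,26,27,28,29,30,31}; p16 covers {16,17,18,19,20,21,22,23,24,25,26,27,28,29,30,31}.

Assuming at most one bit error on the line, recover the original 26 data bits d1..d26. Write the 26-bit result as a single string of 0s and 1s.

s1 (pos 1,3,5,7,9,11,13,15,17,19,21,23,25,27,29,31): 1⊕0⊕1⊕1⊕1⊕0⊕0⊕0⊕1⊕1⊕0⊕1⊕1⊕1⊕0⊕0 = 1
s2 (pos 2,3,6,7,10,11,14,15,18,19,22,23,26,27,30,31): 0⊕0⊕0⊕1⊕1⊕0⊕1⊕0⊕1⊕1⊕0⊕1⊕1⊕1⊕1⊕0 = 1
s4 (pos 4,5,6,7,12,13,14,15,20,21,22,23,28,29,30,31): 0⊕1⊕0⊕1⊕0⊕0⊕1⊕0⊕1⊕0⊕0⊕1⊕0⊕0⊕1⊕0 = 0
s8 (pos 8,9,10,11,12,13,14,15,24,25,26,27,28,29,30,31): 0⊕1⊕1⊕0⊕0⊕0⊕1⊕0⊕1⊕1⊕1⊕1⊕0⊕0⊕1⊕0 = 0
s16 (pos 16,17,18,19,20,21,22,23,24,25,26,27,28,29,30,31): 1⊕1⊕1⊕1⊕1⊕0⊕0⊕1⊕1⊕1⊕1⊕1⊕0⊕0⊕1⊕0 = 1
Syndrome s16…s1 = 10011 → error at position 19.
Flip position 19: 1000101011000101111100111110010 → 1000101011000101110100111110010
Read data bits from positions 3,5,6,7,9,10,11,12,13,14,15,17,18,19,20,21,22,23,24,25,26,27,28,29,30,31: 01011100010110100111110010

01011100010110100111110010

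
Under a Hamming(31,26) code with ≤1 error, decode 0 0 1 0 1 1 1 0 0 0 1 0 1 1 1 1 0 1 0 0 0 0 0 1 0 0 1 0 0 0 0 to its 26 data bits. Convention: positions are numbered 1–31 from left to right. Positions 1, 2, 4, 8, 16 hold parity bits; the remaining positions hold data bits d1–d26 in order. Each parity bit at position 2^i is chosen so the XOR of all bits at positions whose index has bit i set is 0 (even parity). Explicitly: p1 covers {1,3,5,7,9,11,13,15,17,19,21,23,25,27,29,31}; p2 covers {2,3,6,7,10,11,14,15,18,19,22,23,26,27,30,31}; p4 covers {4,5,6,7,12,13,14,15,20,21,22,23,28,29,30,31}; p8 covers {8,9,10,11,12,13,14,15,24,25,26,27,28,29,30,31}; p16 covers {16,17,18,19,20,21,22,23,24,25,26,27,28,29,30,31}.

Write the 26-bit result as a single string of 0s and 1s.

s1 (pos 1,3,5,7,9,11,13,15,17,19,21,23,25,27,29,31): 0⊕1⊕1⊕1⊕0⊕1⊕1⊕1⊕0⊕0⊕0⊕0⊕0⊕1⊕0⊕0 = 1
s2 (pos 2,3,6,7,10,11,14,15,18,19,22,23,26,27,30,31): 0⊕1⊕1⊕1⊕0⊕1⊕1⊕1⊕1⊕0⊕0⊕0⊕0⊕1⊕0⊕0 = 0
s4 (pos 4,5,6,7,12,13,14,15,20,21,22,23,28,29,30,31): 0⊕1⊕1⊕1⊕0⊕1⊕1⊕1⊕0⊕0⊕0⊕0⊕0⊕0⊕0⊕0 = 0
s8 (pos 8,9,10,11,12,13,14,15,24,25,26,27,28,29,30,31): 0⊕0⊕0⊕1⊕0⊕1⊕1⊕1⊕1⊕0⊕0⊕1⊕0⊕0⊕0⊕0 = 0
s16 (pos 16,17,18,19,20,21,22,23,24,25,26,27,28,29,30,31): 1⊕0⊕1⊕0⊕0⊕0⊕0⊕0⊕1⊕0⊕0⊕1⊕0⊕0⊕0⊕0 = 0
Syndrome s16…s1 = 00001 → error at position 1.
Flip position 1: 0010111000101111010000010010000 → 1010111000101111010000010010000
Read data bits from positions 3,5,6,7,9,10,11,12,13,14,15,17,18,19,20,21,22,23,24,25,26,27,28,29,30,31: 11110010111010000010010000

11110010111010000010010000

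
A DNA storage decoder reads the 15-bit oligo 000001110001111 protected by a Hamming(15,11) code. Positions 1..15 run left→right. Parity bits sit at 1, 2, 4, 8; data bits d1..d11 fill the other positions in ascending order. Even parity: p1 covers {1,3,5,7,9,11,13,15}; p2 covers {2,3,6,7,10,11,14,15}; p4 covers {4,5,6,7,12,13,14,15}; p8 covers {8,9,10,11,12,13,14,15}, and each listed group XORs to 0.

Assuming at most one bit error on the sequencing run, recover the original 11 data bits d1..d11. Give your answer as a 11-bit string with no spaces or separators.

00111001111

s1 (pos 1,3,5,7,9,11,13,15): 0⊕0⊕0⊕1⊕0⊕0⊕1⊕1 = 1
s2 (pos 2,3,6,7,10,11,14,15): 0⊕0⊕1⊕1⊕0⊕0⊕1⊕1 = 0
s4 (pos 4,5,6,7,12,13,14,15): 0⊕0⊕1⊕1⊕1⊕1⊕1⊕1 = 0
s8 (pos 8,9,10,11,12,13,14,15): 1⊕0⊕0⊕0⊕1⊕1⊕1⊕1 = 1
Syndrome s8…s1 = 1001 → error at position 9.
Flip position 9: 000001110001111 → 000001111001111
Read data bits from positions 3,5,6,7,9,10,11,12,13,14,15: 00111001111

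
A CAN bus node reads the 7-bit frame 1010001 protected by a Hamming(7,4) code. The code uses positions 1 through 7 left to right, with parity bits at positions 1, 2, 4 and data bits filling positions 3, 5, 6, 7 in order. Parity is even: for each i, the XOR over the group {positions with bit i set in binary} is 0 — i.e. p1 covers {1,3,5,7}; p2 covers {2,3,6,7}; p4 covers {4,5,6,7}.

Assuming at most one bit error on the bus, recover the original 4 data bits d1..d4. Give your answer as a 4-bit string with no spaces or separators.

s1 (pos 1,3,5,7): 1⊕1⊕0⊕1 = 1
s2 (pos 2,3,6,7): 0⊕1⊕0⊕1 = 0
s4 (pos 4,5,6,7): 0⊕0⊕0⊕1 = 1
Syndrome s4…s1 = 101 → error at position 5.
Flip position 5: 1010001 → 1010101
Read data bits from positions 3,5,6,7: 1101

1101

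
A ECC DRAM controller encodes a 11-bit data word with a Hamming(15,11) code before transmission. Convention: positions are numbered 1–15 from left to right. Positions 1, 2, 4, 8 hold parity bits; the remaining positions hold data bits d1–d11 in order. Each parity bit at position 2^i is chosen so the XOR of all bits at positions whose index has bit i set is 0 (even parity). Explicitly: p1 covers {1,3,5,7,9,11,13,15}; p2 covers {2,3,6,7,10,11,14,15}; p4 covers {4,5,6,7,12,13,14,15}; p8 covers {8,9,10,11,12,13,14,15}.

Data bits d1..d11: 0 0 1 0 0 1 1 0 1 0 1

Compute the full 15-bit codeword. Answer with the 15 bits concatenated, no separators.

100101000110101

Place data at non-parity positions: p1 p2 0 p4 0 1 0 p8 0 1 1 0 1 0 1
p1 (pos 1,3,5,7,9,11,13,15): XOR of data positions = 0⊕0⊕0⊕0⊕1⊕1⊕1 = 1
p2 (pos 2,3,6,7,10,11,14,15): XOR of data positions = 0⊕1⊕0⊕1⊕1⊕0⊕1 = 0
p4 (pos 4,5,6,7,12,13,14,15): XOR of data positions = 0⊕1⊕0⊕0⊕1⊕0⊕1 = 1
p8 (pos 8,9,10,11,12,13,14,15): XOR of data positions = 0⊕1⊕1⊕0⊕1⊕0⊕1 = 0
Codeword: 100101000110101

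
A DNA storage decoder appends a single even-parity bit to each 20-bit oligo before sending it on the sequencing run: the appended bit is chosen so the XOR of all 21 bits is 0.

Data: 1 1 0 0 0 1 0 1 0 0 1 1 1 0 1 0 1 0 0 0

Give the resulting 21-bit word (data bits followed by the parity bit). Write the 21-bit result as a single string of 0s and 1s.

110001010011101010001

XOR of the 20 data bits: 1⊕1⊕0⊕0⊕0⊕1⊕0⊕1⊕0⊕0⊕1⊕1⊕1⊕0⊕1⊕0⊕1⊕0⊕0⊕0 = 1
Parity bit = 1 (so all 21 bits XOR to 0).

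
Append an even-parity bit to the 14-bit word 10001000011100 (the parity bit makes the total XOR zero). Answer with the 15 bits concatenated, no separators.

100010000111001

XOR of the 14 data bits: 1⊕0⊕0⊕0⊕1⊕0⊕0⊕0⊕0⊕1⊕1⊕1⊕0⊕0 = 1
Parity bit = 1 (so all 15 bits XOR to 0).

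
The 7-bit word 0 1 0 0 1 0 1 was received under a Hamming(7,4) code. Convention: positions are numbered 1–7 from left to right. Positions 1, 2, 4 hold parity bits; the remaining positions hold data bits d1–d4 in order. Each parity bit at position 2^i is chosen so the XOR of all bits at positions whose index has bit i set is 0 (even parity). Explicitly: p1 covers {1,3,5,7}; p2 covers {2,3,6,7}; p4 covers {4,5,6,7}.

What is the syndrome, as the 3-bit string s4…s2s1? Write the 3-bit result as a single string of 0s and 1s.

s1 (pos 1,3,5,7): 0⊕0⊕1⊕1 = 0
s2 (pos 2,3,6,7): 1⊕0⊕0⊕1 = 0
s4 (pos 4,5,6,7): 0⊕1⊕0⊕1 = 0
Syndrome s4…s1 = 000 → no error.

000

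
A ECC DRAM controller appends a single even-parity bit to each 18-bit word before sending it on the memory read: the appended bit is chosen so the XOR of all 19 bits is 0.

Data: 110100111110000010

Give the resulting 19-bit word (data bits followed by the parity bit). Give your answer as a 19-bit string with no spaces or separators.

XOR of the 18 data bits: 1⊕1⊕0⊕1⊕0⊕0⊕1⊕1⊕1⊕1⊕1⊕0⊕0⊕0⊕0⊕0⊕1⊕0 = 1
Parity bit = 1 (so all 19 bits XOR to 0).

1101001111100000101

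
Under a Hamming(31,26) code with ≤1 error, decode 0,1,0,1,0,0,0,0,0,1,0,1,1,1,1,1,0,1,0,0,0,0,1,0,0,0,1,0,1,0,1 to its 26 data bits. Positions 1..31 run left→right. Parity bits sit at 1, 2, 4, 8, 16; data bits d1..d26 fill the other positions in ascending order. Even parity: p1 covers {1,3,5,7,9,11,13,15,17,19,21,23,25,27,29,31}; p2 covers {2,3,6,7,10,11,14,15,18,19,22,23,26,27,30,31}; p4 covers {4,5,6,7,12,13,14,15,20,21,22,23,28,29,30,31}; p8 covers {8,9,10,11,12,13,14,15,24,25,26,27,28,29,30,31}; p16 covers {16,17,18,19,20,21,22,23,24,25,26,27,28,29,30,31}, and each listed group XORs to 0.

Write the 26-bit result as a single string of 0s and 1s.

s1 (pos 1,3,5,7,9,11,13,15,17,19,21,23,25,27,29,31): 0⊕0⊕0⊕0⊕0⊕0⊕1⊕1⊕0⊕0⊕0⊕1⊕0⊕1⊕1⊕1 = 0
s2 (pos 2,3,6,7,10,11,14,15,18,19,22,23,26,27,30,31): 1⊕0⊕0⊕0⊕1⊕0⊕1⊕1⊕1⊕0⊕0⊕1⊕0⊕1⊕0⊕1 = 0
s4 (pos 4,5,6,7,12,13,14,15,20,21,22,23,28,29,30,31): 1⊕0⊕0⊕0⊕1⊕1⊕1⊕1⊕0⊕0⊕0⊕1⊕0⊕1⊕0⊕1 = 0
s8 (pos 8,9,10,11,12,13,14,15,24,25,26,27,28,29,30,31): 0⊕0⊕1⊕0⊕1⊕1⊕1⊕1⊕0⊕0⊕0⊕1⊕0⊕1⊕0⊕1 = 0
s16 (pos 16,17,18,19,20,21,22,23,24,25,26,27,28,29,30,31): 1⊕0⊕1⊕0⊕0⊕0⊕0⊕1⊕0⊕0⊕0⊕1⊕0⊕1⊕0⊕1 = 0
Syndrome s16…s1 = 00000 → no error.
Read data bits from positions 3,5,6,7,9,10,11,12,13,14,15,17,18,19,20,21,22,23,24,25,26,27,28,29,30,31: 00000101111010000100010101

00000101111010000100010101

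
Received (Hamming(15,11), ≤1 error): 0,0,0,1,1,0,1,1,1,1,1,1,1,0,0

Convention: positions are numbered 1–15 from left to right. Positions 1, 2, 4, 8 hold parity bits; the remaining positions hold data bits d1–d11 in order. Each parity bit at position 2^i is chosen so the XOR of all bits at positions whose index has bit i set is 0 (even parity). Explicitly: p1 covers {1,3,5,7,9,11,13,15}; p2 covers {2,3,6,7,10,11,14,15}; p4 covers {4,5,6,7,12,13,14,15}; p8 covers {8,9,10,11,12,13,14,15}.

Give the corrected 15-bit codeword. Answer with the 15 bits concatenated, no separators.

000110011111100

s1 (pos 1,3,5,7,9,11,13,15): 0⊕0⊕1⊕1⊕1⊕1⊕1⊕0 = 1
s2 (pos 2,3,6,7,10,11,14,15): 0⊕0⊕0⊕1⊕1⊕1⊕0⊕0 = 1
s4 (pos 4,5,6,7,12,13,14,15): 1⊕1⊕0⊕1⊕1⊕1⊕0⊕0 = 1
s8 (pos 8,9,10,11,12,13,14,15): 1⊕1⊕1⊕1⊕1⊕1⊕0⊕0 = 0
Syndrome s8…s1 = 0111 → error at position 7.
Flip position 7: 000110111111100 → 000110011111100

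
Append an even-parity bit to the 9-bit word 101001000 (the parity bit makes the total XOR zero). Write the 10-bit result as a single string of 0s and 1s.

XOR of the 9 data bits: 1⊕0⊕1⊕0⊕0⊕1⊕0⊕0⊕0 = 1
Parity bit = 1 (so all 10 bits XOR to 0).

1010010001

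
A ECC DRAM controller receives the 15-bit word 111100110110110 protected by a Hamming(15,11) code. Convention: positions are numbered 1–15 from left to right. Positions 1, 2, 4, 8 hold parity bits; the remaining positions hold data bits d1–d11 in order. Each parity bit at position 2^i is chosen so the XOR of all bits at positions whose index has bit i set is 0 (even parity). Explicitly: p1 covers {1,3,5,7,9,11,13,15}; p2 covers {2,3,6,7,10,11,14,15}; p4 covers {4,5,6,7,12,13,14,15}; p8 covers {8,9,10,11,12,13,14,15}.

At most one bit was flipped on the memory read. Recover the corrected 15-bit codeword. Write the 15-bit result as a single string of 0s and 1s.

111100111110110

s1 (pos 1,3,5,7,9,11,13,15): 1⊕1⊕0⊕1⊕0⊕1⊕1⊕0 = 1
s2 (pos 2,3,6,7,10,11,14,15): 1⊕1⊕0⊕1⊕1⊕1⊕1⊕0 = 0
s4 (pos 4,5,6,7,12,13,14,15): 1⊕0⊕0⊕1⊕0⊕1⊕1⊕0 = 0
s8 (pos 8,9,10,11,12,13,14,15): 1⊕0⊕1⊕1⊕0⊕1⊕1⊕0 = 1
Syndrome s8…s1 = 1001 → error at position 9.
Flip position 9: 111100110110110 → 111100111110110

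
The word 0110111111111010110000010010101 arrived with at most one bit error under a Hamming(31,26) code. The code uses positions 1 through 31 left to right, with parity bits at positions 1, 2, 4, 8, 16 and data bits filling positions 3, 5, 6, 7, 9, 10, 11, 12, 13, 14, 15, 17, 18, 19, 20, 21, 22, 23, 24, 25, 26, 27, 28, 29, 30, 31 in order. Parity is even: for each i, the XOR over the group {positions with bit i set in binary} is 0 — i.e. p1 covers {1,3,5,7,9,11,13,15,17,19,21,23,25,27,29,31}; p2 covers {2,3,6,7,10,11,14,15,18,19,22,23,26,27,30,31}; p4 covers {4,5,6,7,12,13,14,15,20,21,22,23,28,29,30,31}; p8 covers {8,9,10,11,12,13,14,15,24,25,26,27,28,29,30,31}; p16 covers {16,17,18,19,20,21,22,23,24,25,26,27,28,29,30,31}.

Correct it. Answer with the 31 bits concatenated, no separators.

0110111101111010110000010010101

s1 (pos 1,3,5,7,9,11,13,15,17,19,21,23,25,27,29,31): 0⊕1⊕1⊕1⊕1⊕1⊕1⊕1⊕1⊕0⊕0⊕0⊕0⊕1⊕1⊕1 = 1
s2 (pos 2,3,6,7,10,11,14,15,18,19,22,23,26,27,30,31): 1⊕1⊕1⊕1⊕1⊕1⊕0⊕1⊕1⊕0⊕0⊕0⊕0⊕1⊕0⊕1 = 0
s4 (pos 4,5,6,7,12,13,14,15,20,21,22,23,28,29,30,31): 0⊕1⊕1⊕1⊕1⊕1⊕0⊕1⊕0⊕0⊕0⊕0⊕0⊕1⊕0⊕1 = 0
s8 (pos 8,9,10,11,12,13,14,15,24,25,26,27,28,29,30,31): 1⊕1⊕1⊕1⊕1⊕1⊕0⊕1⊕1⊕0⊕0⊕1⊕0⊕1⊕0⊕1 = 1
s16 (pos 16,17,18,19,20,21,22,23,24,25,26,27,28,29,30,31): 0⊕1⊕1⊕0⊕0⊕0⊕0⊕0⊕1⊕0⊕0⊕1⊕0⊕1⊕0⊕1 = 0
Syndrome s16…s1 = 01001 → error at position 9.
Flip position 9: 0110111111111010110000010010101 → 0110111101111010110000010010101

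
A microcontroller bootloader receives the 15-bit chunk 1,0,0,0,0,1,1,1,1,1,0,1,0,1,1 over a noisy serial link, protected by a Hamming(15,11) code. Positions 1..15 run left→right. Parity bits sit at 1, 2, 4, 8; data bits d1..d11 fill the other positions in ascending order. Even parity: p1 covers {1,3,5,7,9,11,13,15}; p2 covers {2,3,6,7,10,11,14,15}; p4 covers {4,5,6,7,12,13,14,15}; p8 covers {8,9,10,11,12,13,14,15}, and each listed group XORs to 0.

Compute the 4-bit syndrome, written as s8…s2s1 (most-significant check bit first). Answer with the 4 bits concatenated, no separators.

0110

s1 (pos 1,3,5,7,9,11,13,15): 1⊕0⊕0⊕1⊕1⊕0⊕0⊕1 = 0
s2 (pos 2,3,6,7,10,11,14,15): 0⊕0⊕1⊕1⊕1⊕0⊕1⊕1 = 1
s4 (pos 4,5,6,7,12,13,14,15): 0⊕0⊕1⊕1⊕1⊕0⊕1⊕1 = 1
s8 (pos 8,9,10,11,12,13,14,15): 1⊕1⊕1⊕0⊕1⊕0⊕1⊕1 = 0
Syndrome s8…s1 = 0110 → error at position 6.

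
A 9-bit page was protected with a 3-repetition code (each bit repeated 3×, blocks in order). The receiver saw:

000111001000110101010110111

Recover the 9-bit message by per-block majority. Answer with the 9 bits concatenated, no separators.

Block 1 (000): 0 ones → 0
Block 2 (111): 3 ones → 1
Block 3 (001): 1 one → 0
Block 4 (000): 0 ones → 0
Block 5 (110): 2 ones → 1
Block 6 (101): 2 ones → 1
Block 7 (010): 1 one → 0
Block 8 (110): 2 ones → 1
Block 9 (111): 3 ones → 1

010011011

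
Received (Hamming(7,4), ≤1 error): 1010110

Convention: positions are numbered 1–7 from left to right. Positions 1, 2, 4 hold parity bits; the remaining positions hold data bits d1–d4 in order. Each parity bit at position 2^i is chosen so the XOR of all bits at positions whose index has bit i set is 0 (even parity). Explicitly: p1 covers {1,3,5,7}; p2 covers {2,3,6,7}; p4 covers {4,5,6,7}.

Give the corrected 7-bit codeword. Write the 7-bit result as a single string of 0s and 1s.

0010110

s1 (pos 1,3,5,7): 1⊕1⊕1⊕0 = 1
s2 (pos 2,3,6,7): 0⊕1⊕1⊕0 = 0
s4 (pos 4,5,6,7): 0⊕1⊕1⊕0 = 0
Syndrome s4…s1 = 001 → error at position 1.
Flip position 1: 1010110 → 0010110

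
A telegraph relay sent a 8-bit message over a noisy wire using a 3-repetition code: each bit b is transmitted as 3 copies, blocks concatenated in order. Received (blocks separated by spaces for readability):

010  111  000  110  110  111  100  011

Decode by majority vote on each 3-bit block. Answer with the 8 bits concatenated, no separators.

Block 1 (010): 1 one → 0
Block 2 (111): 3 ones → 1
Block 3 (000): 0 ones → 0
Block 4 (110): 2 ones → 1
Block 5 (110): 2 ones → 1
Block 6 (111): 3 ones → 1
Block 7 (100): 1 one → 0
Block 8 (011): 2 ones → 1

01011101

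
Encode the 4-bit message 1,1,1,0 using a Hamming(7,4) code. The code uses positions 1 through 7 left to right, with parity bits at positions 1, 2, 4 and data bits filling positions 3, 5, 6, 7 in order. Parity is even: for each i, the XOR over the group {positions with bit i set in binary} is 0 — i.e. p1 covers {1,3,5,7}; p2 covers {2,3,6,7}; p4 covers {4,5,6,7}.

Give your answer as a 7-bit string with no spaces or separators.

0010110

Place data at non-parity positions: p1 p2 1 p4 1 1 0
p1 (pos 1,3,5,7): XOR of data positions = 1⊕1⊕0 = 0
p2 (pos 2,3,6,7): XOR of data positions = 1⊕1⊕0 = 0
p4 (pos 4,5,6,7): XOR of data positions = 1⊕1⊕0 = 0
Codeword: 0010110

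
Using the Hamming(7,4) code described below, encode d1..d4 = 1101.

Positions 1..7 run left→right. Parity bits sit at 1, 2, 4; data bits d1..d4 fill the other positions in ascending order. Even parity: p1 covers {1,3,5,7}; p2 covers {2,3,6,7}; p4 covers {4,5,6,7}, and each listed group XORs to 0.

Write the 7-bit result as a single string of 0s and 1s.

1010101

Place data at non-parity positions: p1 p2 1 p4 1 0 1
p1 (pos 1,3,5,7): XOR of data positions = 1⊕1⊕1 = 1
p2 (pos 2,3,6,7): XOR of data positions = 1⊕0⊕1 = 0
p4 (pos 4,5,6,7): XOR of data positions = 1⊕0⊕1 = 0
Codeword: 1010101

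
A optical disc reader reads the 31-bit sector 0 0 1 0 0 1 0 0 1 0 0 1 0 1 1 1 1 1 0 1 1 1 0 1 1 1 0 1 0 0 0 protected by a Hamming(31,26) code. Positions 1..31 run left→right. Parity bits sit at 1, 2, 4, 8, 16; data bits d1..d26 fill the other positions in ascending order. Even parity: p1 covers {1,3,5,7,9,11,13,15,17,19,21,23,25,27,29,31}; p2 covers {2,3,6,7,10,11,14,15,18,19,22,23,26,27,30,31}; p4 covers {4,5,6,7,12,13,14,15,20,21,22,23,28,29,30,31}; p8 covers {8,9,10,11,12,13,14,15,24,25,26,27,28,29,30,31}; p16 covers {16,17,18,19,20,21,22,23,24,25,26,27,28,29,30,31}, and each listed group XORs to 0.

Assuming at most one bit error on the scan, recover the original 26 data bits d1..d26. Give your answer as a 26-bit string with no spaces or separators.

10101001011110111011101000

s1 (pos 1,3,5,7,9,11,13,15,17,19,21,23,25,27,29,31): 0⊕1⊕0⊕0⊕1⊕0⊕0⊕1⊕1⊕0⊕1⊕0⊕1⊕0⊕0⊕0 = 0
s2 (pos 2,3,6,7,10,11,14,15,18,19,22,23,26,27,30,31): 0⊕1⊕1⊕0⊕0⊕0⊕1⊕1⊕1⊕0⊕1⊕0⊕1⊕0⊕0⊕0 = 1
s4 (pos 4,5,6,7,12,13,14,15,20,21,22,23,28,29,30,31): 0⊕0⊕1⊕0⊕1⊕0⊕1⊕1⊕1⊕1⊕1⊕0⊕1⊕0⊕0⊕0 = 0
s8 (pos 8,9,10,11,12,13,14,15,24,25,26,27,28,29,30,31): 0⊕1⊕0⊕0⊕1⊕0⊕1⊕1⊕1⊕1⊕1⊕0⊕1⊕0⊕0⊕0 = 0
s16 (pos 16,17,18,19,20,21,22,23,24,25,26,27,28,29,30,31): 1⊕1⊕1⊕0⊕1⊕1⊕1⊕0⊕1⊕1⊕1⊕0⊕1⊕0⊕0⊕0 = 0
Syndrome s16…s1 = 00010 → error at position 2.
Flip position 2: 0010010010010111110111011101000 → 0110010010010111110111011101000
Read data bits from positions 3,5,6,7,9,10,11,12,13,14,15,17,18,19,20,21,22,23,24,25,26,27,28,29,30,31: 10101001011110111011101000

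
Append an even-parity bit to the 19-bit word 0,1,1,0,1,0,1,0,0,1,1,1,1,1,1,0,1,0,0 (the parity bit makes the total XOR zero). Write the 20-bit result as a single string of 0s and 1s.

01101010011111101001

XOR of the 19 data bits: 0⊕1⊕1⊕0⊕1⊕0⊕1⊕0⊕0⊕1⊕1⊕1⊕1⊕1⊕1⊕0⊕1⊕0⊕0 = 1
Parity bit = 1 (so all 20 bits XOR to 0).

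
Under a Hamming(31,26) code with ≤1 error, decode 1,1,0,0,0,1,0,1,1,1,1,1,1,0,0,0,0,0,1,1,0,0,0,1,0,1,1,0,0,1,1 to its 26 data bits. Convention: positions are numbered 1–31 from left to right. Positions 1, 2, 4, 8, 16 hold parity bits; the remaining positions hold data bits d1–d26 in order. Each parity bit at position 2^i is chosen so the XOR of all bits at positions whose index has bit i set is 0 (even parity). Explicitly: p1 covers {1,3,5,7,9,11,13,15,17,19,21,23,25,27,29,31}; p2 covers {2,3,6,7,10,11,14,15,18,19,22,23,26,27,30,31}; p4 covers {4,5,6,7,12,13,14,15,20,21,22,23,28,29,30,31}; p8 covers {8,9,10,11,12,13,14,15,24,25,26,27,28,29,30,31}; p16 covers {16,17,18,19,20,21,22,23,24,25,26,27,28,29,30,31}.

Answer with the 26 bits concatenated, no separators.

s1 (pos 1,3,5,7,9,11,13,15,17,19,21,23,25,27,29,31): 1⊕0⊕0⊕0⊕1⊕1⊕1⊕0⊕0⊕1⊕0⊕0⊕0⊕1⊕0⊕1 = 1
s2 (pos 2,3,6,7,10,11,14,15,18,19,22,23,26,27,30,31): 1⊕0⊕1⊕0⊕1⊕1⊕0⊕0⊕0⊕1⊕0⊕0⊕1⊕1⊕1⊕1 = 1
s4 (pos 4,5,6,7,12,13,14,15,20,21,22,23,28,29,30,31): 0⊕0⊕1⊕0⊕1⊕1⊕0⊕0⊕1⊕0⊕0⊕0⊕0⊕0⊕1⊕1 = 0
s8 (pos 8,9,10,11,12,13,14,15,24,25,26,27,28,29,30,31): 1⊕1⊕1⊕1⊕1⊕1⊕0⊕0⊕1⊕0⊕1⊕1⊕0⊕0⊕1⊕1 = 1
s16 (pos 16,17,18,19,20,21,22,23,24,25,26,27,28,29,30,31): 0⊕0⊕0⊕1⊕1⊕0⊕0⊕0⊕1⊕0⊕1⊕1⊕0⊕0⊕1⊕1 = 1
Syndrome s16…s1 = 11011 → error at position 27.
Flip position 27: 1100010111111000001100010110011 → 1100010111111000001100010100011
Read data bits from positions 3,5,6,7,9,10,11,12,13,14,15,17,18,19,20,21,22,23,24,25,26,27,28,29,30,31: 00101111100001100010100011

00101111100001100010100011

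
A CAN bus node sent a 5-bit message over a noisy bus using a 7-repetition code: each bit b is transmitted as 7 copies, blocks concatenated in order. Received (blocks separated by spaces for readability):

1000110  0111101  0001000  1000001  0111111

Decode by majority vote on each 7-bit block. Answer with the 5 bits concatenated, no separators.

Block 1 (1000110): 3 ones → 0
Block 2 (0111101): 5 ones → 1
Block 3 (0001000): 1 one → 0
Block 4 (1000001): 2 ones → 0
Block 5 (0111111): 6 ones → 1

01001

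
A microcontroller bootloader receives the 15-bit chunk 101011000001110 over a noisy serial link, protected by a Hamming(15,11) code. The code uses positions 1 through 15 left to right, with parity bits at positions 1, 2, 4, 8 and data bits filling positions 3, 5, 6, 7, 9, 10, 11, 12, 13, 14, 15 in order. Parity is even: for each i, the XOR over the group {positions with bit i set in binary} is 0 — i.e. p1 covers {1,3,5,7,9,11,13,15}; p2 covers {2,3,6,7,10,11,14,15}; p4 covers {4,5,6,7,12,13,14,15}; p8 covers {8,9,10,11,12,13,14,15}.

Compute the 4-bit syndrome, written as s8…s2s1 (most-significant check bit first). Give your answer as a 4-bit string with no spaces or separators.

s1 (pos 1,3,5,7,9,11,13,15): 1⊕1⊕1⊕0⊕0⊕0⊕1⊕0 = 0
s2 (pos 2,3,6,7,10,11,14,15): 0⊕1⊕1⊕0⊕0⊕0⊕1⊕0 = 1
s4 (pos 4,5,6,7,12,13,14,15): 0⊕1⊕1⊕0⊕1⊕1⊕1⊕0 = 1
s8 (pos 8,9,10,11,12,13,14,15): 0⊕0⊕0⊕0⊕1⊕1⊕1⊕0 = 1
Syndrome s8…s1 = 1110 → error at position 14.

1110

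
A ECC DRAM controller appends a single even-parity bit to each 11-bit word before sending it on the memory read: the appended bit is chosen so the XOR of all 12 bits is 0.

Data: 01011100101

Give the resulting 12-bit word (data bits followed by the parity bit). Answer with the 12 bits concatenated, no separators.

010111001010

XOR of the 11 data bits: 0⊕1⊕0⊕1⊕1⊕1⊕0⊕0⊕1⊕0⊕1 = 0
Parity bit = 0 (so all 12 bits XOR to 0).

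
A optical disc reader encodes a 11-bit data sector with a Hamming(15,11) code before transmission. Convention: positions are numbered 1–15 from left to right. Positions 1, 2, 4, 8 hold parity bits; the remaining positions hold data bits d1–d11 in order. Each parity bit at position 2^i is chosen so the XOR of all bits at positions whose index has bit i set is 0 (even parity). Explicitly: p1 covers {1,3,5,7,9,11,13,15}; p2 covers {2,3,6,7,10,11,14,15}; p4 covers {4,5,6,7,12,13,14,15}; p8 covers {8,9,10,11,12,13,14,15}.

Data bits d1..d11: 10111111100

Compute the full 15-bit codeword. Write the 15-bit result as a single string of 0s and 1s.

Place data at non-parity positions: p1 p2 1 p4 0 1 1 p8 1 1 1 1 1 0 0
p1 (pos 1,3,5,7,9,11,13,15): XOR of data positions = 1⊕0⊕1⊕1⊕1⊕1⊕0 = 1
p2 (pos 2,3,6,7,10,11,14,15): XOR of data positions = 1⊕1⊕1⊕1⊕1⊕0⊕0 = 1
p4 (pos 4,5,6,7,12,13,14,15): XOR of data positions = 0⊕1⊕1⊕1⊕1⊕0⊕0 = 0
p8 (pos 8,9,10,11,12,13,14,15): XOR of data positions = 1⊕1⊕1⊕1⊕1⊕0⊕0 = 1
Codeword: 111001111111100

111001111111100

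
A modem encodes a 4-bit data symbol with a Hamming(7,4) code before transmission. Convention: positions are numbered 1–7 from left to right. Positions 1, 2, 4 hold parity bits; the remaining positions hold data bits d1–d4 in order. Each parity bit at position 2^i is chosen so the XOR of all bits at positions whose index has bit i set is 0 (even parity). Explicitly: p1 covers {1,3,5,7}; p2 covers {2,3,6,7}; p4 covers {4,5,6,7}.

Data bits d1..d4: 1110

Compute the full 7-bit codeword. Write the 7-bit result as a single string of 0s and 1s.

Place data at non-parity positions: p1 p2 1 p4 1 1 0
p1 (pos 1,3,5,7): XOR of data positions = 1⊕1⊕0 = 0
p2 (pos 2,3,6,7): XOR of data positions = 1⊕1⊕0 = 0
p4 (pos 4,5,6,7): XOR of data positions = 1⊕1⊕0 = 0
Codeword: 0010110

0010110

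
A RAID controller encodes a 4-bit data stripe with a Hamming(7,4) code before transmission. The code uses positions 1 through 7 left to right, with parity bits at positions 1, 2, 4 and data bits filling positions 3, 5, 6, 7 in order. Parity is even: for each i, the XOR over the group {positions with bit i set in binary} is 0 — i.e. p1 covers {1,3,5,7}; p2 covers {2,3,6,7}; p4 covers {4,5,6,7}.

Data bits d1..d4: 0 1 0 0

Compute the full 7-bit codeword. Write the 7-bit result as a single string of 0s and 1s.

Place data at non-parity positions: p1 p2 0 p4 1 0 0
p1 (pos 1,3,5,7): XOR of data positions = 0⊕1⊕0 = 1
p2 (pos 2,3,6,7): XOR of data positions = 0⊕0⊕0 = 0
p4 (pos 4,5,6,7): XOR of data positions = 1⊕0⊕0 = 1
Codeword: 1001100

1001100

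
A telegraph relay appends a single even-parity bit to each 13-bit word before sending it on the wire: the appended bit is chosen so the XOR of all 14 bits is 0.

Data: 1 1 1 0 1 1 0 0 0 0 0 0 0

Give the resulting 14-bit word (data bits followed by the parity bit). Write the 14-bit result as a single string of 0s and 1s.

11101100000001

XOR of the 13 data bits: 1⊕1⊕1⊕0⊕1⊕1⊕0⊕0⊕0⊕0⊕0⊕0⊕0 = 1
Parity bit = 1 (so all 14 bits XOR to 0).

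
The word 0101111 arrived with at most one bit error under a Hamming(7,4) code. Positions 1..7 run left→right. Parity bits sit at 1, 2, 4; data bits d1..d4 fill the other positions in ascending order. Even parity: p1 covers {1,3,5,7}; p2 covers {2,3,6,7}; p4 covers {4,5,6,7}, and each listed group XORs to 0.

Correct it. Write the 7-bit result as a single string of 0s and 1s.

s1 (pos 1,3,5,7): 0⊕0⊕1⊕1 = 0
s2 (pos 2,3,6,7): 1⊕0⊕1⊕1 = 1
s4 (pos 4,5,6,7): 1⊕1⊕1⊕1 = 0
Syndrome s4…s1 = 010 → error at position 2.
Flip position 2: 0101111 → 0001111

0001111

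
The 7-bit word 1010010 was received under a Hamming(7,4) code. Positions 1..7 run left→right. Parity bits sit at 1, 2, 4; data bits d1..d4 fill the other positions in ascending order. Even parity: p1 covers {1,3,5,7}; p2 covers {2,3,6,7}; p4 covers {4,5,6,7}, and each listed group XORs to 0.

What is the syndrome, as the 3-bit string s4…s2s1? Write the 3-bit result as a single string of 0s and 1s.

s1 (pos 1,3,5,7): 1⊕1⊕0⊕0 = 0
s2 (pos 2,3,6,7): 0⊕1⊕1⊕0 = 0
s4 (pos 4,5,6,7): 0⊕0⊕1⊕0 = 1
Syndrome s4…s1 = 100 → error at position 4.

100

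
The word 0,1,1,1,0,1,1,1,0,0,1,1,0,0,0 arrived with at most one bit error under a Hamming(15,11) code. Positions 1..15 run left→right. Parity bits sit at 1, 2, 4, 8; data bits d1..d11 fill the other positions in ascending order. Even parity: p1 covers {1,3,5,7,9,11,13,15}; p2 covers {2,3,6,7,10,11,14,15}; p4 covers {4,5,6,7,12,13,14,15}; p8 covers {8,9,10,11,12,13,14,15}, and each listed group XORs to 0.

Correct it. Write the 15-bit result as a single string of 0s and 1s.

s1 (pos 1,3,5,7,9,11,13,15): 0⊕1⊕0⊕1⊕0⊕1⊕0⊕0 = 1
s2 (pos 2,3,6,7,10,11,14,15): 1⊕1⊕1⊕1⊕0⊕1⊕0⊕0 = 1
s4 (pos 4,5,6,7,12,13,14,15): 1⊕0⊕1⊕1⊕1⊕0⊕0⊕0 = 0
s8 (pos 8,9,10,11,12,13,14,15): 1⊕0⊕0⊕1⊕1⊕0⊕0⊕0 = 1
Syndrome s8…s1 = 1011 → error at position 11.
Flip position 11: 011101110011000 → 011101110001000

011101110001000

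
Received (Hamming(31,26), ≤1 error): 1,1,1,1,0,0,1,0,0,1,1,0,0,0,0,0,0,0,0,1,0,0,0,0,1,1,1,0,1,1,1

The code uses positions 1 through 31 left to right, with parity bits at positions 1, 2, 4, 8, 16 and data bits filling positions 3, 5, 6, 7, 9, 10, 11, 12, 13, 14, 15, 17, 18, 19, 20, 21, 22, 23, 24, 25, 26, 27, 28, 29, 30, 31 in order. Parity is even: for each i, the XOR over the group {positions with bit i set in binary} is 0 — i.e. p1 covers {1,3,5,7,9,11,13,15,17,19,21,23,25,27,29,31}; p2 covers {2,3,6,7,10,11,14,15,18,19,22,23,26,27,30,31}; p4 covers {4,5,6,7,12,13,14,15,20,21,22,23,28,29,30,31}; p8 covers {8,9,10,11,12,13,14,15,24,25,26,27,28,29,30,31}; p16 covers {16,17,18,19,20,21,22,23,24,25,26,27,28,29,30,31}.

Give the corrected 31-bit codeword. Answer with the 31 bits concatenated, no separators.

1111001001100000010100001110111

s1 (pos 1,3,5,7,9,11,13,15,17,19,21,23,25,27,29,31): 1⊕1⊕0⊕1⊕0⊕1⊕0⊕0⊕0⊕0⊕0⊕0⊕1⊕1⊕1⊕1 = 0
s2 (pos 2,3,6,7,10,11,14,15,18,19,22,23,26,27,30,31): 1⊕1⊕0⊕1⊕1⊕1⊕0⊕0⊕0⊕0⊕0⊕0⊕1⊕1⊕1⊕1 = 1
s4 (pos 4,5,6,7,12,13,14,15,20,21,22,23,28,29,30,31): 1⊕0⊕0⊕1⊕0⊕0⊕0⊕0⊕1⊕0⊕0⊕0⊕0⊕1⊕1⊕1 = 0
s8 (pos 8,9,10,11,12,13,14,15,24,25,26,27,28,29,30,31): 0⊕0⊕1⊕1⊕0⊕0⊕0⊕0⊕0⊕1⊕1⊕1⊕0⊕1⊕1⊕1 = 0
s16 (pos 16,17,18,19,20,21,22,23,24,25,26,27,28,29,30,31): 0⊕0⊕0⊕0⊕1⊕0⊕0⊕0⊕0⊕1⊕1⊕1⊕0⊕1⊕1⊕1 = 1
Syndrome s16…s1 = 10010 → error at position 18.
Flip position 18: 1111001001100000000100001110111 → 1111001001100000010100001110111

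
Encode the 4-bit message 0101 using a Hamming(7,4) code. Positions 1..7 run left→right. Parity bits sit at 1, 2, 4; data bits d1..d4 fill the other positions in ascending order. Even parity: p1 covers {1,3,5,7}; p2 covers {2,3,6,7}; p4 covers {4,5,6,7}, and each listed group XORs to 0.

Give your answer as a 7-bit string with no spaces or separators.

Place data at non-parity positions: p1 p2 0 p4 1 0 1
p1 (pos 1,3,5,7): XOR of data positions = 0⊕1⊕1 = 0
p2 (pos 2,3,6,7): XOR of data positions = 0⊕0⊕1 = 1
p4 (pos 4,5,6,7): XOR of data positions = 1⊕0⊕1 = 0
Codeword: 0100101

0100101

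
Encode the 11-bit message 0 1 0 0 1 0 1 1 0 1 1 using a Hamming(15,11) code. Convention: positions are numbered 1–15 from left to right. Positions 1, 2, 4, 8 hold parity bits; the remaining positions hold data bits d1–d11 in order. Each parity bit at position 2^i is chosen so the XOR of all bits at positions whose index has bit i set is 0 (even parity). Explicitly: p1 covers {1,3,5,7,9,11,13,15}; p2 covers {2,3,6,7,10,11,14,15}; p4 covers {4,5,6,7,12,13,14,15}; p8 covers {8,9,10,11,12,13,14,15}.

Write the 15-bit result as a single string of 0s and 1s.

Place data at non-parity positions: p1 p2 0 p4 1 0 0 p8 1 0 1 1 0 1 1
p1 (pos 1,3,5,7,9,11,13,15): XOR of data positions = 0⊕1⊕0⊕1⊕1⊕0⊕1 = 0
p2 (pos 2,3,6,7,10,11,14,15): XOR of data positions = 0⊕0⊕0⊕0⊕1⊕1⊕1 = 1
p4 (pos 4,5,6,7,12,13,14,15): XOR of data positions = 1⊕0⊕0⊕1⊕0⊕1⊕1 = 0
p8 (pos 8,9,10,11,12,13,14,15): XOR of data positions = 1⊕0⊕1⊕1⊕0⊕1⊕1 = 1
Codeword: 010010011011011

010010011011011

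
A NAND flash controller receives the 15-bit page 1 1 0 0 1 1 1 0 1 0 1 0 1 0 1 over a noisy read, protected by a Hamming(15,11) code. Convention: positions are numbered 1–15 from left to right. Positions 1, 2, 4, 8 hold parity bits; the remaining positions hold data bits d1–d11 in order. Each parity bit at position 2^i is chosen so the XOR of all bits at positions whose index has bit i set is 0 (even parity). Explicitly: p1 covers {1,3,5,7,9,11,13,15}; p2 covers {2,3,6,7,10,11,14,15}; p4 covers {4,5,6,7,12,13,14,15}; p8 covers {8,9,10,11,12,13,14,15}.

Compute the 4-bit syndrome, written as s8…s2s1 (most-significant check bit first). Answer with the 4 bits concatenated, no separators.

0111

s1 (pos 1,3,5,7,9,11,13,15): 1⊕0⊕1⊕1⊕1⊕1⊕1⊕1 = 1
s2 (pos 2,3,6,7,10,11,14,15): 1⊕0⊕1⊕1⊕0⊕1⊕0⊕1 = 1
s4 (pos 4,5,6,7,12,13,14,15): 0⊕1⊕1⊕1⊕0⊕1⊕0⊕1 = 1
s8 (pos 8,9,10,11,12,13,14,15): 0⊕1⊕0⊕1⊕0⊕1⊕0⊕1 = 0
Syndrome s8…s1 = 0111 → error at position 7.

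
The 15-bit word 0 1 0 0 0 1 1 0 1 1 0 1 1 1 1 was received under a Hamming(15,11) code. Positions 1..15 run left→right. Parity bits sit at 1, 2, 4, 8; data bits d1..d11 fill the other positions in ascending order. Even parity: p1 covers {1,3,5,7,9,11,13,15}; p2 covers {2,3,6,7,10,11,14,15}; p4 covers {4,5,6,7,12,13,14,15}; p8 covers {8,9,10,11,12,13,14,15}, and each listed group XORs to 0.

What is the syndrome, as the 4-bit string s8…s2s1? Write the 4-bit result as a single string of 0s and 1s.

0000

s1 (pos 1,3,5,7,9,11,13,15): 0⊕0⊕0⊕1⊕1⊕0⊕1⊕1 = 0
s2 (pos 2,3,6,7,10,11,14,15): 1⊕0⊕1⊕1⊕1⊕0⊕1⊕1 = 0
s4 (pos 4,5,6,7,12,13,14,15): 0⊕0⊕1⊕1⊕1⊕1⊕1⊕1 = 0
s8 (pos 8,9,10,11,12,13,14,15): 0⊕1⊕1⊕0⊕1⊕1⊕1⊕1 = 0
Syndrome s8…s1 = 0000 → no error.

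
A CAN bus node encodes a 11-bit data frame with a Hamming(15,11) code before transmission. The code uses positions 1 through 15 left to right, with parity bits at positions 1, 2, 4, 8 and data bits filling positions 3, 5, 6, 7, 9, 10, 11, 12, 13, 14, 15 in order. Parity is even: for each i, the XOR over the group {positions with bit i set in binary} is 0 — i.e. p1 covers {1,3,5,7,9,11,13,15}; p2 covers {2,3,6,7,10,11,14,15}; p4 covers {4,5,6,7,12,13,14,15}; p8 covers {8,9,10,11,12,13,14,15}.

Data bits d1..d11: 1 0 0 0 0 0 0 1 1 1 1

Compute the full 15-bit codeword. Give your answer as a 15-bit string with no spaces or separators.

Place data at non-parity positions: p1 p2 1 p4 0 0 0 p8 0 0 0 1 1 1 1
p1 (pos 1,3,5,7,9,11,13,15): XOR of data positions = 1⊕0⊕0⊕0⊕0⊕1⊕1 = 1
p2 (pos 2,3,6,7,10,11,14,15): XOR of data positions = 1⊕0⊕0⊕0⊕0⊕1⊕1 = 1
p4 (pos 4,5,6,7,12,13,14,15): XOR of data positions = 0⊕0⊕0⊕1⊕1⊕1⊕1 = 0
p8 (pos 8,9,10,11,12,13,14,15): XOR of data positions = 0⊕0⊕0⊕1⊕1⊕1⊕1 = 0
Codeword: 111000000001111

111000000001111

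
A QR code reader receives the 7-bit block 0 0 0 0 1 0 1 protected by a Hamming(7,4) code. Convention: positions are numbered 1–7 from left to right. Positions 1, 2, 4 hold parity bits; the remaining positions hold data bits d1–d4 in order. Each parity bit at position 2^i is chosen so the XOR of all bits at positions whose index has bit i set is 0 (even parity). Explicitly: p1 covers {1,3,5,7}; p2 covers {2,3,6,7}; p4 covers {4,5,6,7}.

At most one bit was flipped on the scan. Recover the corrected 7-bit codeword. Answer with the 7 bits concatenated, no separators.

s1 (pos 1,3,5,7): 0⊕0⊕1⊕1 = 0
s2 (pos 2,3,6,7): 0⊕0⊕0⊕1 = 1
s4 (pos 4,5,6,7): 0⊕1⊕0⊕1 = 0
Syndrome s4…s1 = 010 → error at position 2.
Flip position 2: 0000101 → 0100101

0100101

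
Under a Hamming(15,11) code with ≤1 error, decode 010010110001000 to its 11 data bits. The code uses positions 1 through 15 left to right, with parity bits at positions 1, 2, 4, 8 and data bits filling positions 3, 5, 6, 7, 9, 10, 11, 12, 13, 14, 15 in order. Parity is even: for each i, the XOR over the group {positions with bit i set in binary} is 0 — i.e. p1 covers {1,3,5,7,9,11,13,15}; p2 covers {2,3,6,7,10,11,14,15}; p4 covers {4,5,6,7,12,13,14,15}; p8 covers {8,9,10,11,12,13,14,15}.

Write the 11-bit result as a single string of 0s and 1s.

s1 (pos 1,3,5,7,9,11,13,15): 0⊕0⊕1⊕1⊕0⊕0⊕0⊕0 = 0
s2 (pos 2,3,6,7,10,11,14,15): 1⊕0⊕0⊕1⊕0⊕0⊕0⊕0 = 0
s4 (pos 4,5,6,7,12,13,14,15): 0⊕1⊕0⊕1⊕1⊕0⊕0⊕0 = 1
s8 (pos 8,9,10,11,12,13,14,15): 1⊕0⊕0⊕0⊕1⊕0⊕0⊕0 = 0
Syndrome s8…s1 = 0100 → error at position 4.
Flip position 4: 010010110001000 → 010110110001000
Read data bits from positions 3,5,6,7,9,10,11,12,13,14,15: 01010001000

01010001000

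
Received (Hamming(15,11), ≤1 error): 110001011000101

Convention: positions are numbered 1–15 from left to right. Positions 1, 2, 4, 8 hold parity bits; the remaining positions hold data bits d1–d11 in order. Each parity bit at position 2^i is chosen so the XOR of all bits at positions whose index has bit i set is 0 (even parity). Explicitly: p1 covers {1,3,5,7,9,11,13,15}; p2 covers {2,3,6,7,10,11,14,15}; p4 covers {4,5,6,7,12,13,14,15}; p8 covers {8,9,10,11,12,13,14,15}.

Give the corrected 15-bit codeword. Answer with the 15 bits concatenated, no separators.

s1 (pos 1,3,5,7,9,11,13,15): 1⊕0⊕0⊕0⊕1⊕0⊕1⊕1 = 0
s2 (pos 2,3,6,7,10,11,14,15): 1⊕0⊕1⊕0⊕0⊕0⊕0⊕1 = 1
s4 (pos 4,5,6,7,12,13,14,15): 0⊕0⊕1⊕0⊕0⊕1⊕0⊕1 = 1
s8 (pos 8,9,10,11,12,13,14,15): 1⊕1⊕0⊕0⊕0⊕1⊕0⊕1 = 0
Syndrome s8…s1 = 0110 → error at position 6.
Flip position 6: 110001011000101 → 110000011000101

110000011000101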